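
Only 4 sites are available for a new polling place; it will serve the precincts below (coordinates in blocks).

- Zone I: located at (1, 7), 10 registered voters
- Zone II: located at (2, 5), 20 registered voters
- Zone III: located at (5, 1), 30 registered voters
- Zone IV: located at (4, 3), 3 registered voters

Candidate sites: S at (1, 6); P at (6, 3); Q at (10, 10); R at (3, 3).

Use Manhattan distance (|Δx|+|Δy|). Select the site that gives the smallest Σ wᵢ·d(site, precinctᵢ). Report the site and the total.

Total weighted distance at each candidate:
  S (1, 6): total = 338
  P (6, 3): total = 306
  Q (10, 10): total = 839
  R (3, 3): total = 243
Minimum is at R with total 243 blocks.

R, total 243 blocks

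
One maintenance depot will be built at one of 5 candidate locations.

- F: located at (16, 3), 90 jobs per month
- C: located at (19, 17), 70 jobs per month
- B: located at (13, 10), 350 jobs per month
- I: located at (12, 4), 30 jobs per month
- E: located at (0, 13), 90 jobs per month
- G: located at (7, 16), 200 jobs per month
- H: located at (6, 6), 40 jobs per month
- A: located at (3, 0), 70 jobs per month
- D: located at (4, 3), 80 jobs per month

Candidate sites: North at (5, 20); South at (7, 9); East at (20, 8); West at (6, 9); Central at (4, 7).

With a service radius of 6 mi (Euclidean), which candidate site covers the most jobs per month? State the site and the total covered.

Coverage radius r = 6 mi; a point is covered iff (Δx)²+(Δy)² ≤ 6² = 36.
  North (5, 20): covers {G} → 200
  South (7, 9): covers {H} → 40
  East (20, 8): covers {none} → 0
  West (6, 9): covers {H} → 40
  Central (4, 7): covers {H, D} → 120
Maximum coverage at North: 200 jobs per month.

North, covering 200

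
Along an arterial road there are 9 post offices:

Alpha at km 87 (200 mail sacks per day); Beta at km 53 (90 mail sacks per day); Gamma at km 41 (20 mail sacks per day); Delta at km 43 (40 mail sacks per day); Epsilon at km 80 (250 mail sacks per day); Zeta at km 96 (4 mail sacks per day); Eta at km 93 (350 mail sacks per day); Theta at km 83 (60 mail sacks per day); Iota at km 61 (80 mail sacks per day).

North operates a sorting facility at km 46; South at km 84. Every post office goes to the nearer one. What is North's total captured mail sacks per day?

The indifferent point is the midpoint (46+84)/2 = 65; post offices left of it (closer to North at 46) go to North, those right go to South.
  Gamma at 41 (w=20) → North
  Delta at 43 (w=40) → North
  Beta at 53 (w=90) → North
  Iota at 61 (w=80) → North
  Epsilon at 80 (w=250) → South
  Theta at 83 (w=60) → South
  Alpha at 87 (w=200) → South
  Eta at 93 (w=350) → South
  Zeta at 96 (w=4) → South
North captures 230; South captures 864.

230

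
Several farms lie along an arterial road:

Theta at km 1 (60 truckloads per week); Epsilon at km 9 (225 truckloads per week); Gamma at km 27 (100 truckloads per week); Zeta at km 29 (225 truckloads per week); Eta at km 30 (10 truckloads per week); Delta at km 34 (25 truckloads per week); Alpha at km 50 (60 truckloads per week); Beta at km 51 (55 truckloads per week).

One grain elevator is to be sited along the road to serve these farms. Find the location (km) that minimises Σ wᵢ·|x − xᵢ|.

For a sum of weighted absolute distances on a line, the optimum is the weighted median (not the mean). Total weight W = 760; half-weight = 380.
Sort by position and accumulate weight:
  km 1 (Theta, w=60) → cum 60
  km 9 (Epsilon, w=225) → cum 285
  km 27 (Gamma, w=100) → cum 385  ≥ 380 → median here
  km 29 (Zeta, w=225) → cum 610
  km 30 (Eta, w=10) → cum 620
  km 34 (Delta, w=25) → cum 645
  km 50 (Alpha, w=60) → cum 705
  km 51 (Beta, w=55) → cum 760
Optimal location: km 27.

x = 27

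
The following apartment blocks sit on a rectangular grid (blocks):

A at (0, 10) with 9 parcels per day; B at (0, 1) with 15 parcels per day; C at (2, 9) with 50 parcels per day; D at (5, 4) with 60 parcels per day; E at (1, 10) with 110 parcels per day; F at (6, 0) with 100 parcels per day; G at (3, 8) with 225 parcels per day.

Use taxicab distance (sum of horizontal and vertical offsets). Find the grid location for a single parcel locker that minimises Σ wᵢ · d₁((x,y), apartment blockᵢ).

(3, 8)

Manhattan distance separates: Σwᵢ(|x−xᵢ|+|y−yᵢ|) = Σwᵢ|x−xᵢ| + Σwᵢ|y−yᵢ|, so x and y are optimised independently as 1-D weighted medians.
Total weight W = 569; half = 284.5.
x-coordinate, sorted with cumulative weight:
  x=0 (A, w=9) cum 9
  x=0 (B, w=15) cum 24
  x=1 (E, w=110) cum 134
  x=2 (C, w=50) cum 184
  x=3 (G, w=225) cum 409  ← median
  x=5 (D, w=60) cum 469
  x=6 (F, w=100) cum 569
⇒ x* = 3
y-coordinate, sorted with cumulative weight:
  y=0 (F, w=100) cum 100
  y=1 (B, w=15) cum 115
  y=4 (D, w=60) cum 175
  y=8 (G, w=225) cum 400  ← median
  y=9 (C, w=50) cum 450
  y=10 (A, w=9) cum 459
  y=10 (E, w=110) cum 569
⇒ y* = 8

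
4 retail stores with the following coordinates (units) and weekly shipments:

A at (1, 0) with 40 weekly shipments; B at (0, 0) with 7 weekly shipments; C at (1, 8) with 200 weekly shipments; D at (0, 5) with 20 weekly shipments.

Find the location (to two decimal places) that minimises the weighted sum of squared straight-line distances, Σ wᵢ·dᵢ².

The minimiser of Σwᵢ‖p−pᵢ‖² is the weighted centroid p* = (Σwᵢpᵢ)/(Σwᵢ).
Σwᵢ = 267.
Σwᵢxᵢ = 40·1 + 7·0 + 200·1 + 20·0 = 240.
Σwᵢyᵢ = 40·0 + 7·0 + 200·8 + 20·5 = 1700.
x* = 240/267 = 0.90, y* = 1700/267 = 6.37.

(0.90, 6.37)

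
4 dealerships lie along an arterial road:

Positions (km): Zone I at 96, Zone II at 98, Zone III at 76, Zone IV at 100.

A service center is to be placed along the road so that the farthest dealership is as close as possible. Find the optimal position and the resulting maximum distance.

The 1-center on a line is the midpoint of the two extreme points: leftmost at 76, rightmost at 100.
Optimal location = (76 + 100)/2 = 88; maximum distance = (100 − 76)/2 = 12.

location 88, max distance 12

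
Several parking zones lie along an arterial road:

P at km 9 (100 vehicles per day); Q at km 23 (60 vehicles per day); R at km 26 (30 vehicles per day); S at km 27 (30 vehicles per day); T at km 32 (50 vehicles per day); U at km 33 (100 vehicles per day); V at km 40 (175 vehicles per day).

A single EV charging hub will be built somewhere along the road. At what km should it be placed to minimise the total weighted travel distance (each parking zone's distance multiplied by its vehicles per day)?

x = 33

For a sum of weighted absolute distances on a line, the optimum is the weighted median (not the mean). Total weight W = 545; half-weight = 272.5.
Sort by position and accumulate weight:
  km 9 (P, w=100) → cum 100
  km 23 (Q, w=60) → cum 160
  km 26 (R, w=30) → cum 190
  km 27 (S, w=30) → cum 220
  km 32 (T, w=50) → cum 270
  km 33 (U, w=100) → cum 370  ≥ 272.5 → median here
  km 40 (V, w=175) → cum 545
Optimal location: km 33.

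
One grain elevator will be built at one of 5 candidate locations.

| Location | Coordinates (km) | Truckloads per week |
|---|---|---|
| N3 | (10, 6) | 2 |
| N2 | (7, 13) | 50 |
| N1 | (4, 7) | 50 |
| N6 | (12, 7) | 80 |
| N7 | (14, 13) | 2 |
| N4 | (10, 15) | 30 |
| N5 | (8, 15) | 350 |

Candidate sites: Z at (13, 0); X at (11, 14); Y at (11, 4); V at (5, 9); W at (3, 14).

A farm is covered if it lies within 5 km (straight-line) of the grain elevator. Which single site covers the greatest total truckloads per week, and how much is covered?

X, covering 432

Coverage radius r = 5 km; a point is covered iff (Δx)²+(Δy)² ≤ 5² = 25.
  Z (13, 0): covers {none} → 0
  X (11, 14): covers {N2, N7, N4, N5} → 432
  Y (11, 4): covers {N3, N6} → 82
  V (5, 9): covers {N2, N1} → 100
  W (3, 14): covers {N2} → 50
Maximum coverage at X: 432 truckloads per week.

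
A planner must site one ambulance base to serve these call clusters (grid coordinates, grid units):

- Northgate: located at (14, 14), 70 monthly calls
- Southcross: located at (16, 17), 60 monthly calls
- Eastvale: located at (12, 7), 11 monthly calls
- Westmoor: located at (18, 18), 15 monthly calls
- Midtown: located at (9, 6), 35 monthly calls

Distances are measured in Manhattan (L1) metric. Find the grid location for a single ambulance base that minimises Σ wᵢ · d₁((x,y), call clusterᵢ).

(14, 14)

Manhattan distance separates: Σwᵢ(|x−xᵢ|+|y−yᵢ|) = Σwᵢ|x−xᵢ| + Σwᵢ|y−yᵢ|, so x and y are optimised independently as 1-D weighted medians.
Total weight W = 191; half = 95.5.
x-coordinate, sorted with cumulative weight:
  x=9 (Midtown, w=35) cum 35
  x=12 (Eastvale, w=11) cum 46
  x=14 (Northgate, w=70) cum 116  ← median
  x=16 (Southcross, w=60) cum 176
  x=18 (Westmoor, w=15) cum 191
⇒ x* = 14
y-coordinate, sorted with cumulative weight:
  y=6 (Midtown, w=35) cum 35
  y=7 (Eastvale, w=11) cum 46
  y=14 (Northgate, w=70) cum 116  ← median
  y=17 (Southcross, w=60) cum 176
  y=18 (Westmoor, w=15) cum 191
⇒ y* = 14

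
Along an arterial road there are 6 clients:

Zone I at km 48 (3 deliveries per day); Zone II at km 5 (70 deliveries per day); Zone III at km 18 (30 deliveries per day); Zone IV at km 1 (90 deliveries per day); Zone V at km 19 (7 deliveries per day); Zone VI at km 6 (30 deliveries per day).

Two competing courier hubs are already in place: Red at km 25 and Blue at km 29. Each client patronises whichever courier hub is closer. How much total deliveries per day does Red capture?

The indifferent point is the midpoint (25+29)/2 = 27; clients left of it (closer to Red at 25) go to Red, those right go to Blue.
  Zone IV at 1 (w=90) → Red
  Zone II at 5 (w=70) → Red
  Zone VI at 6 (w=30) → Red
  Zone III at 18 (w=30) → Red
  Zone V at 19 (w=7) → Red
  Zone I at 48 (w=3) → Blue
Red captures 227; Blue captures 3.

227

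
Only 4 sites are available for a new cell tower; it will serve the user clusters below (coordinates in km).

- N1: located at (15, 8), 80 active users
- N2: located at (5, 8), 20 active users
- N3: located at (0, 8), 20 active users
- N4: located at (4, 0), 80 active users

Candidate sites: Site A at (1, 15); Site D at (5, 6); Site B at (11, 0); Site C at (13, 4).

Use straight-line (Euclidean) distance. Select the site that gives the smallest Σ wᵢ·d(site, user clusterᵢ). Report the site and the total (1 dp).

Total weighted distance at each candidate:
  Site A (1, 15): total = 2778.6
  Site D (5, 6): total = 1450.2
  Site B (11, 0): total = 1747.6
  Site C (13, 4): total = 1596.6
Minimum is at Site D with total 1450.2 km.

Site D, total 1450.2 km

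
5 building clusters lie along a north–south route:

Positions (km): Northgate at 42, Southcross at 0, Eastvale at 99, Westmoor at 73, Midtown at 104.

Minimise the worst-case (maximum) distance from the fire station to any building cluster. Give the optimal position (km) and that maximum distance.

location 52, max distance 52

The 1-center on a line is the midpoint of the two extreme points: leftmost at 0, rightmost at 104.
Optimal location = (0 + 104)/2 = 52; maximum distance = (104 − 0)/2 = 52.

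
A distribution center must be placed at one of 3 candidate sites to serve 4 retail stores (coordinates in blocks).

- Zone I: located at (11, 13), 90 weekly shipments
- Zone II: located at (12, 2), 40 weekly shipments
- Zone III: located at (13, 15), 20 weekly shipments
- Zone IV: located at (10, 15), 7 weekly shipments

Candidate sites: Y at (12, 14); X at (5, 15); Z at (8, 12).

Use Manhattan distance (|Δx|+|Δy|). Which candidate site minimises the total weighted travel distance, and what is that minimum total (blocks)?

Y, total 721 blocks

Total weighted distance at each candidate:
  Y (12, 14): total = 721
  X (5, 15): total = 1715
  Z (8, 12): total = 1115
Minimum is at Y with total 721 blocks.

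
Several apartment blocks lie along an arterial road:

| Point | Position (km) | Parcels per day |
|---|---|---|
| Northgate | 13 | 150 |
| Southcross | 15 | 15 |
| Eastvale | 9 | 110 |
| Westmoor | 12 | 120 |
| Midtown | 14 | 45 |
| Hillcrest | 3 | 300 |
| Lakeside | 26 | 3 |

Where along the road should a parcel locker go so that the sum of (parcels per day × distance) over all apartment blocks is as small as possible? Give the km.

For a sum of weighted absolute distances on a line, the optimum is the weighted median (not the mean). Total weight W = 743; half-weight = 371.5.
Sort by position and accumulate weight:
  km 3 (Hillcrest, w=300) → cum 300
  km 9 (Eastvale, w=110) → cum 410  ≥ 371.5 → median here
  km 12 (Westmoor, w=120) → cum 530
  km 13 (Northgate, w=150) → cum 680
  km 14 (Midtown, w=45) → cum 725
  km 15 (Southcross, w=15) → cum 740
  km 26 (Lakeside, w=3) → cum 743
Optimal location: km 9.

x = 9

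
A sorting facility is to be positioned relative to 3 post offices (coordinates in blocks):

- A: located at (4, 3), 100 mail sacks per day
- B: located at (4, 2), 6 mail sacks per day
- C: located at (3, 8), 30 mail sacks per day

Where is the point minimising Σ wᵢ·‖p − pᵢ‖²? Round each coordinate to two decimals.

(3.78, 4.06)

The minimiser of Σwᵢ‖p−pᵢ‖² is the weighted centroid p* = (Σwᵢpᵢ)/(Σwᵢ).
Σwᵢ = 136.
Σwᵢxᵢ = 100·4 + 6·4 + 30·3 = 514.
Σwᵢyᵢ = 100·3 + 6·2 + 30·8 = 552.
x* = 514/136 = 3.78, y* = 552/136 = 4.06.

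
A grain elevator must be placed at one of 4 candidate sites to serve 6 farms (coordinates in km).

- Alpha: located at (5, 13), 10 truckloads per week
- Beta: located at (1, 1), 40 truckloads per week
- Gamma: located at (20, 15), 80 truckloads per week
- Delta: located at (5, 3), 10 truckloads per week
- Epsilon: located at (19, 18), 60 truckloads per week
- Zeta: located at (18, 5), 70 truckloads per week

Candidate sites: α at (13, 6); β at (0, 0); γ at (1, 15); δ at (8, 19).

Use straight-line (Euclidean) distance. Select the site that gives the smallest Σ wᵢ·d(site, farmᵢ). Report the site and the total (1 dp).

α, total 2785.8 km

Total weighted distance at each candidate:
  α (13, 6): total = 2785.8
  β (0, 0): total = 5132.2
  γ (1, 15): total = 4726.7
  δ (8, 19): total = 3881.4
Minimum is at α with total 2785.8 km.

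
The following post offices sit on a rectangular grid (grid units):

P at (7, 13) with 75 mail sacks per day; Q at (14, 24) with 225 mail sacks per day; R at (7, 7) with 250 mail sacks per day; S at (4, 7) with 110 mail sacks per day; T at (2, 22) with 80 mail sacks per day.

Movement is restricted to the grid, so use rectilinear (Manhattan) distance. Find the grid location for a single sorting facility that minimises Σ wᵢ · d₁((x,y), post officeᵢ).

(7, 13)

Manhattan distance separates: Σwᵢ(|x−xᵢ|+|y−yᵢ|) = Σwᵢ|x−xᵢ| + Σwᵢ|y−yᵢ|, so x and y are optimised independently as 1-D weighted medians.
Total weight W = 740; half = 370.
x-coordinate, sorted with cumulative weight:
  x=2 (T, w=80) cum 80
  x=4 (S, w=110) cum 190
  x=7 (P, w=75) cum 265
  x=7 (R, w=250) cum 515  ← median
  x=14 (Q, w=225) cum 740
⇒ x* = 7
y-coordinate, sorted with cumulative weight:
  y=7 (R, w=250) cum 250
  y=7 (S, w=110) cum 360
  y=13 (P, w=75) cum 435  ← median
  y=22 (T, w=80) cum 515
  y=24 (Q, w=225) cum 740
⇒ y* = 13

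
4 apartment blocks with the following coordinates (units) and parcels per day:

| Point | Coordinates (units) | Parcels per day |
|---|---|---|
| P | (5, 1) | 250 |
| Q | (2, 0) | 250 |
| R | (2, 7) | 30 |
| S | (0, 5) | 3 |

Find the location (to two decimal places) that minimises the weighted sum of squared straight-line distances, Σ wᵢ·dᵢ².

The minimiser of Σwᵢ‖p−pᵢ‖² is the weighted centroid p* = (Σwᵢpᵢ)/(Σwᵢ).
Σwᵢ = 533.
Σwᵢxᵢ = 250·5 + 250·2 + 30·2 + 3·0 = 1810.
Σwᵢyᵢ = 250·1 + 250·0 + 30·7 + 3·5 = 475.
x* = 1810/533 = 3.40, y* = 475/533 = 0.89.

(3.40, 0.89)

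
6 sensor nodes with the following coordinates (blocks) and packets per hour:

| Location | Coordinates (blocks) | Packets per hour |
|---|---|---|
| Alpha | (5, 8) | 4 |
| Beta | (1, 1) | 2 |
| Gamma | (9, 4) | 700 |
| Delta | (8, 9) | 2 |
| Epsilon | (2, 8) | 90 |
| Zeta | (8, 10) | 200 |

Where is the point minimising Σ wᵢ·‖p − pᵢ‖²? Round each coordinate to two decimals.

(8.13, 5.58)

The minimiser of Σwᵢ‖p−pᵢ‖² is the weighted centroid p* = (Σwᵢpᵢ)/(Σwᵢ).
Σwᵢ = 998.
Σwᵢxᵢ = 4·5 + 2·1 + 700·9 + 2·8 + 90·2 + 200·8 = 8118.
Σwᵢyᵢ = 4·8 + 2·1 + 700·4 + 2·9 + 90·8 + 200·10 = 5572.
x* = 8118/998 = 8.13, y* = 5572/998 = 5.58.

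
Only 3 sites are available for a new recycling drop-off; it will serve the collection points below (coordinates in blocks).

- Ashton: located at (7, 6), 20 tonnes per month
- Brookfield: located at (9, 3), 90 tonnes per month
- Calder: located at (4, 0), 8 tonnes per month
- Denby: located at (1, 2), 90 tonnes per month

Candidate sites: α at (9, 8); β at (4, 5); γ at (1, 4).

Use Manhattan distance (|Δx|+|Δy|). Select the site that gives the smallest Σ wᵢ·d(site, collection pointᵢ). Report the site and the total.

Total weighted distance at each candidate:
  α (9, 8): total = 1894
  β (4, 5): total = 1290
  γ (1, 4): total = 1206
Minimum is at γ with total 1206 blocks.

γ, total 1206 blocks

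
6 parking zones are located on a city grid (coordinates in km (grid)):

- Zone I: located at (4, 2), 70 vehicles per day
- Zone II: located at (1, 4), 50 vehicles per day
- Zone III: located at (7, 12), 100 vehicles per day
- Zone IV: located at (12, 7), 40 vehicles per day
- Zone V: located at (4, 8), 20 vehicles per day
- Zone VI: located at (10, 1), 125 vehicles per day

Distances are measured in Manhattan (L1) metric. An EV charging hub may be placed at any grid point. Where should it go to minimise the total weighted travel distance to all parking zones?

(7, 4)

Manhattan distance separates: Σwᵢ(|x−xᵢ|+|y−yᵢ|) = Σwᵢ|x−xᵢ| + Σwᵢ|y−yᵢ|, so x and y are optimised independently as 1-D weighted medians.
Total weight W = 405; half = 202.5.
x-coordinate, sorted with cumulative weight:
  x=1 (Zone II, w=50) cum 50
  x=4 (Zone I, w=70) cum 120
  x=4 (Zone V, w=20) cum 140
  x=7 (Zone III, w=100) cum 240  ← median
  x=10 (Zone VI, w=125) cum 365
  x=12 (Zone IV, w=40) cum 405
⇒ x* = 7
y-coordinate, sorted with cumulative weight:
  y=1 (Zone VI, w=125) cum 125
  y=2 (Zone I, w=70) cum 195
  y=4 (Zone II, w=50) cum 245  ← median
  y=7 (Zone IV, w=40) cum 285
  y=8 (Zone V, w=20) cum 305
  y=12 (Zone III, w=100) cum 405
⇒ y* = 4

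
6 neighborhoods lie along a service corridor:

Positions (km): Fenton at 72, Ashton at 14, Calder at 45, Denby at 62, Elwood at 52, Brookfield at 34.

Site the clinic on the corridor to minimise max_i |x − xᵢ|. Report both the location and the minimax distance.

The 1-center on a line is the midpoint of the two extreme points: leftmost at 14, rightmost at 72.
Optimal location = (14 + 72)/2 = 43; maximum distance = (72 − 14)/2 = 29.

location 43, max distance 29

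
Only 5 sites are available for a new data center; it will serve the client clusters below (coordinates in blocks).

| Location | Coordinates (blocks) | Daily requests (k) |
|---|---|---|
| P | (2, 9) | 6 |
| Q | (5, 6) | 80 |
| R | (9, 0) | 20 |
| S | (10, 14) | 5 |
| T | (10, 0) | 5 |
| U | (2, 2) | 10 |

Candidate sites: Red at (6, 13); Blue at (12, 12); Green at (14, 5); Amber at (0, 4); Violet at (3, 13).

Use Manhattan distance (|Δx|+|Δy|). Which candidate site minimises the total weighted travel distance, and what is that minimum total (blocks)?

Total weighted distance at each candidate:
  Red (6, 13): total = 1268
  Blue (12, 12): total = 1708
  Green (14, 5): total = 1356
  Amber (0, 4): total = 1072
  Violet (3, 13): total = 1390
Minimum is at Amber with total 1072 blocks.

Amber, total 1072 blocks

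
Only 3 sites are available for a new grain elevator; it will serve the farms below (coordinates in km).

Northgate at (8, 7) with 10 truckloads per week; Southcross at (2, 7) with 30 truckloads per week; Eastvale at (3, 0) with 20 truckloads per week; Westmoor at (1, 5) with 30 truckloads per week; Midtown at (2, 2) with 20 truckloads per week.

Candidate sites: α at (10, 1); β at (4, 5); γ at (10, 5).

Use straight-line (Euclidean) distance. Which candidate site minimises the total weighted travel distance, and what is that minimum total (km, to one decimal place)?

Total weighted distance at each candidate:
  α (10, 1): total = 961.4
  β (4, 5): total = 393.7
  γ (10, 5): total = 888.6
Minimum is at β with total 393.7 km.

β, total 393.7 km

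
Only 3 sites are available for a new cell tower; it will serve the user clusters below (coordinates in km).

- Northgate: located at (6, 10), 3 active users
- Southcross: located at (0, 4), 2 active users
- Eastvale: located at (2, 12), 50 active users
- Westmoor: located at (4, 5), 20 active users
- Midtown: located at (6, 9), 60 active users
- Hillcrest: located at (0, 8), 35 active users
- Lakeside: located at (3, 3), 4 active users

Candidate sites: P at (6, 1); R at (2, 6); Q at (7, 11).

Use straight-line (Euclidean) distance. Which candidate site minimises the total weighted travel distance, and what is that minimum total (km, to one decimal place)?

R, total 779.0 km

Total weighted distance at each candidate:
  P (6, 1): total = 1532.2
  R (2, 6): total = 779.0
  Q (7, 11): total = 849.6
Minimum is at R with total 779.0 km.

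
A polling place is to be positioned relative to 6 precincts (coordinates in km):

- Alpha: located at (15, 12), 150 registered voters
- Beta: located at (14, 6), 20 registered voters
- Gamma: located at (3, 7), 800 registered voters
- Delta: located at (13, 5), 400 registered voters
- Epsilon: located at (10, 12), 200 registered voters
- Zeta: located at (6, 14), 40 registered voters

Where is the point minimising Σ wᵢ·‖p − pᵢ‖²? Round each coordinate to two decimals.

The minimiser of Σwᵢ‖p−pᵢ‖² is the weighted centroid p* = (Σwᵢpᵢ)/(Σwᵢ).
Σwᵢ = 1610.
Σwᵢxᵢ = 150·15 + 20·14 + 800·3 + 400·13 + 200·10 + 40·6 = 12370.
Σwᵢyᵢ = 150·12 + 20·6 + 800·7 + 400·5 + 200·12 + 40·14 = 12480.
x* = 12370/1610 = 7.68, y* = 12480/1610 = 7.75.

(7.68, 7.75)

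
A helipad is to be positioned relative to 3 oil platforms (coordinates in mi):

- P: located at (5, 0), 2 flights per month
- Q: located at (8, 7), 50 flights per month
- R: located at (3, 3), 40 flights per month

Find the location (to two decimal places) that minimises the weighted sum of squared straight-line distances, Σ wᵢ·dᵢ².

The minimiser of Σwᵢ‖p−pᵢ‖² is the weighted centroid p* = (Σwᵢpᵢ)/(Σwᵢ).
Σwᵢ = 92.
Σwᵢxᵢ = 2·5 + 50·8 + 40·3 = 530.
Σwᵢyᵢ = 2·0 + 50·7 + 40·3 = 470.
x* = 530/92 = 5.76, y* = 470/92 = 5.11.

(5.76, 5.11)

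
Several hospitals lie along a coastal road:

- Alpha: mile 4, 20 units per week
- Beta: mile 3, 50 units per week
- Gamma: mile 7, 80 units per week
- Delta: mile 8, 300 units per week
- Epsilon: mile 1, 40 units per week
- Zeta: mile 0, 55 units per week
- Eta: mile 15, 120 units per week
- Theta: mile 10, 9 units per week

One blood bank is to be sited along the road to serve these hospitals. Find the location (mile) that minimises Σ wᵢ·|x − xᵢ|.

x = 8

For a sum of weighted absolute distances on a line, the optimum is the weighted median (not the mean). Total weight W = 674; half-weight = 337.
Sort by position and accumulate weight:
  mile 0 (Zeta, w=55) → cum 55
  mile 1 (Epsilon, w=40) → cum 95
  mile 3 (Beta, w=50) → cum 145
  mile 4 (Alpha, w=20) → cum 165
  mile 7 (Gamma, w=80) → cum 245
  mile 8 (Delta, w=300) → cum 545  ≥ 337 → median here
  mile 10 (Theta, w=9) → cum 554
  mile 15 (Eta, w=120) → cum 674
Optimal location: mile 8.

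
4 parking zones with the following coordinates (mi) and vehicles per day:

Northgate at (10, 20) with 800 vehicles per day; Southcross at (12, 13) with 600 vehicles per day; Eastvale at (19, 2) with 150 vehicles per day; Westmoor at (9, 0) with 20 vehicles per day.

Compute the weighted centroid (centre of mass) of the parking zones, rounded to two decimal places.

The minimiser of Σwᵢ‖p−pᵢ‖² is the weighted centroid p* = (Σwᵢpᵢ)/(Σwᵢ).
Σwᵢ = 1570.
Σwᵢxᵢ = 800·10 + 600·12 + 150·19 + 20·9 = 18230.
Σwᵢyᵢ = 800·20 + 600·13 + 150·2 + 20·0 = 24100.
x* = 18230/1570 = 11.61, y* = 24100/1570 = 15.35.

(11.61, 15.35)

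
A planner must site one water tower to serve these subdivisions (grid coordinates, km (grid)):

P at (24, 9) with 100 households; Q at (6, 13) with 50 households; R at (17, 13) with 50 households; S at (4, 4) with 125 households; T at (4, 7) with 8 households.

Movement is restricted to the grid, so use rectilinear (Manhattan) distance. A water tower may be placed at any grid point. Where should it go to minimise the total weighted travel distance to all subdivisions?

(6, 9)

Manhattan distance separates: Σwᵢ(|x−xᵢ|+|y−yᵢ|) = Σwᵢ|x−xᵢ| + Σwᵢ|y−yᵢ|, so x and y are optimised independently as 1-D weighted medians.
Total weight W = 333; half = 166.5.
x-coordinate, sorted with cumulative weight:
  x=4 (S, w=125) cum 125
  x=4 (T, w=8) cum 133
  x=6 (Q, w=50) cum 183  ← median
  x=17 (R, w=50) cum 233
  x=24 (P, w=100) cum 333
⇒ x* = 6
y-coordinate, sorted with cumulative weight:
  y=4 (S, w=125) cum 125
  y=7 (T, w=8) cum 133
  y=9 (P, w=100) cum 233  ← median
  y=13 (Q, w=50) cum 283
  y=13 (R, w=50) cum 333
⇒ y* = 9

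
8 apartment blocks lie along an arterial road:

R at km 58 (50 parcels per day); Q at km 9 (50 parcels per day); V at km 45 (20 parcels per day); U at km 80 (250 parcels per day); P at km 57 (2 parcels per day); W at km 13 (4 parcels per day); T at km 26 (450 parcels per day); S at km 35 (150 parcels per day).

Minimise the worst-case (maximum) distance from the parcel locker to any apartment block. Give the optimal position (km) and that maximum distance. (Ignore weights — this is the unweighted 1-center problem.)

The 1-center on a line is the midpoint of the two extreme points: leftmost at 9, rightmost at 80.
Optimal location = (9 + 80)/2 = 44.5; maximum distance = (80 − 9)/2 = 35.5.

location 44.5, max distance 35.5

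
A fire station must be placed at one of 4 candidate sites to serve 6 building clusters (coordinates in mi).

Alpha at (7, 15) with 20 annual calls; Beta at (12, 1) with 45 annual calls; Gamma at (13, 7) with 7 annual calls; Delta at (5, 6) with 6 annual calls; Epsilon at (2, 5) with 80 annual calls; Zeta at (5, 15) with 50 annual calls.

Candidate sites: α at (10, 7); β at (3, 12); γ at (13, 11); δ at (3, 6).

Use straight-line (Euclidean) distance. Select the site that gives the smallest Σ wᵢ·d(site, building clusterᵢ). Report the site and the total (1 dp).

δ, total 1316.7 mi

Total weighted distance at each candidate:
  α (10, 7): total = 1638.5
  β (3, 12): total = 1601.7
  γ (13, 11): total = 2130.7
  δ (3, 6): total = 1316.7
Minimum is at δ with total 1316.7 mi.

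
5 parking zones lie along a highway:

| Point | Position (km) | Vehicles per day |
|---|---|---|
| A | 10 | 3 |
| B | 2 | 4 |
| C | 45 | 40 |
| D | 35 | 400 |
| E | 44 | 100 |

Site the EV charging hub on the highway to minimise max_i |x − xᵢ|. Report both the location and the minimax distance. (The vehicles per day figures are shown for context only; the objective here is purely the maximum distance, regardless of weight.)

The 1-center on a line is the midpoint of the two extreme points: leftmost at 2, rightmost at 45.
Optimal location = (2 + 45)/2 = 23.5; maximum distance = (45 − 2)/2 = 21.5.

location 23.5, max distance 21.5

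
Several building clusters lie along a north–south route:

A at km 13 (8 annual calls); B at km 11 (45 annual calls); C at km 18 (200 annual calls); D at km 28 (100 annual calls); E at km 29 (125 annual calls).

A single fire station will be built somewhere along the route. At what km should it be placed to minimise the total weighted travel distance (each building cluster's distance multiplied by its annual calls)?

For a sum of weighted absolute distances on a line, the optimum is the weighted median (not the mean). Total weight W = 478; half-weight = 239.
Sort by position and accumulate weight:
  km 11 (B, w=45) → cum 45
  km 13 (A, w=8) → cum 53
  km 18 (C, w=200) → cum 253  ≥ 239 → median here
  km 28 (D, w=100) → cum 353
  km 29 (E, w=125) → cum 478
Optimal location: km 18.

x = 18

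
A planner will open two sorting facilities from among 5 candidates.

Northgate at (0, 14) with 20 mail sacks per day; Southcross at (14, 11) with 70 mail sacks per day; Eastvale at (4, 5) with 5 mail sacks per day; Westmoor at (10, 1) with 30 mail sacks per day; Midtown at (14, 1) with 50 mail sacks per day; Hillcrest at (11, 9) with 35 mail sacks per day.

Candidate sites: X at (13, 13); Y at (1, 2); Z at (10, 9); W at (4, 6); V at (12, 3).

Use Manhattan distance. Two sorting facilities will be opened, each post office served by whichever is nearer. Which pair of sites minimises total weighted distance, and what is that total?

{X, V}, total 1070

Evaluate every pair (each demand assigned to the nearer of the two):
  {X, V}: total = 1070
  {Z, V}: total = 1125
  {X, Z}: total = 1415
  {W, V}: total = 1510
  {Z, W}: total = 1540
  {Y, V}: total = 1555
  {Y, Z}: total = 1585
  {X, W}: total = 1645
  {X, Y}: total = 1660
  {Y, W}: total = 2645
Best pair: {X, V} with total 1070.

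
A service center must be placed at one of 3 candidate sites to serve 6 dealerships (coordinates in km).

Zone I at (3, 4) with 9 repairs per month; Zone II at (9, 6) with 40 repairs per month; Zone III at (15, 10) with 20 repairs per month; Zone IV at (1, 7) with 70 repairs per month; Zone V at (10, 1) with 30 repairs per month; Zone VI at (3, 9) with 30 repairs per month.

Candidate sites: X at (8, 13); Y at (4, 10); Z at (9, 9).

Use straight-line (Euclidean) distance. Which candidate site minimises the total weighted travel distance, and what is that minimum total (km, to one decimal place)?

Y, total 1194.8 km

Total weighted distance at each candidate:
  X (8, 13): total = 1730.2
  Y (4, 10): total = 1194.8
  Z (9, 9): total = 1311.1
Minimum is at Y with total 1194.8 km.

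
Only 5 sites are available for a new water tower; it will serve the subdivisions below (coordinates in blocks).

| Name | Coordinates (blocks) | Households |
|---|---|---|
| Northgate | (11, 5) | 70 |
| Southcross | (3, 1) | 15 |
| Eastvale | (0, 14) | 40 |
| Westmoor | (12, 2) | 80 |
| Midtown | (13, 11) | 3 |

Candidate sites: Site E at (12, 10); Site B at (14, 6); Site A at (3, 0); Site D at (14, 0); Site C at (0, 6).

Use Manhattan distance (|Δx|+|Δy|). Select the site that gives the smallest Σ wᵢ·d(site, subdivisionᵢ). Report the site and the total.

Total weighted distance at each candidate:
  Site E (12, 10): total = 1976
  Site B (14, 6): total = 1898
  Site A (3, 0): total = 2548
  Site D (14, 0): total = 2216
  Site C (0, 6): total = 2614
Minimum is at Site B with total 1898 blocks.

Site B, total 1898 blocks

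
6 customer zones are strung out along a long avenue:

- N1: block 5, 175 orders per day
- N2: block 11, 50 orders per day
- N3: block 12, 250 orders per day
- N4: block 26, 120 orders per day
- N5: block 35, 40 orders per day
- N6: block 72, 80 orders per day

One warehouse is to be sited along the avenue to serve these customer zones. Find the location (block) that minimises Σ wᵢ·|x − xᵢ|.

For a sum of weighted absolute distances on a line, the optimum is the weighted median (not the mean). Total weight W = 715; half-weight = 357.5.
Sort by position and accumulate weight:
  block 5 (N1, w=175) → cum 175
  block 11 (N2, w=50) → cum 225
  block 12 (N3, w=250) → cum 475  ≥ 357.5 → median here
  block 26 (N4, w=120) → cum 595
  block 35 (N5, w=40) → cum 635
  block 72 (N6, w=80) → cum 715
Optimal location: block 12.

x = 12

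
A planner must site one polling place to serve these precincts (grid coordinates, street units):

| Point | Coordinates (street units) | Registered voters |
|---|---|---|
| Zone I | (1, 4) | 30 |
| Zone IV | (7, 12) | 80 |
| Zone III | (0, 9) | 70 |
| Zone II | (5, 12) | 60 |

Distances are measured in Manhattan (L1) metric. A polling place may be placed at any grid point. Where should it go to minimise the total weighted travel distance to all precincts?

(5, 12)

Manhattan distance separates: Σwᵢ(|x−xᵢ|+|y−yᵢ|) = Σwᵢ|x−xᵢ| + Σwᵢ|y−yᵢ|, so x and y are optimised independently as 1-D weighted medians.
Total weight W = 240; half = 120.
x-coordinate, sorted with cumulative weight:
  x=0 (Zone III, w=70) cum 70
  x=1 (Zone I, w=30) cum 100
  x=5 (Zone II, w=60) cum 160  ← median
  x=7 (Zone IV, w=80) cum 240
⇒ x* = 5
y-coordinate, sorted with cumulative weight:
  y=4 (Zone I, w=30) cum 30
  y=9 (Zone III, w=70) cum 100
  y=12 (Zone IV, w=80) cum 180  ← median
  y=12 (Zone II, w=60) cum 240
⇒ y* = 12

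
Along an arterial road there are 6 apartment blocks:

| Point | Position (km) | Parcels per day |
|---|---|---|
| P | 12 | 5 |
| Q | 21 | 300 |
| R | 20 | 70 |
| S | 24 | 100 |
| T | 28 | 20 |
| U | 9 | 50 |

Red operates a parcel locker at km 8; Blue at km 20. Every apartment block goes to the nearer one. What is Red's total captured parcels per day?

55

The indifferent point is the midpoint (8+20)/2 = 14; apartment blocks left of it (closer to Red at 8) go to Red, those right go to Blue.
  U at 9 (w=50) → Red
  P at 12 (w=5) → Red
  R at 20 (w=70) → Blue
  Q at 21 (w=300) → Blue
  S at 24 (w=100) → Blue
  T at 28 (w=20) → Blue
Red captures 55; Blue captures 490.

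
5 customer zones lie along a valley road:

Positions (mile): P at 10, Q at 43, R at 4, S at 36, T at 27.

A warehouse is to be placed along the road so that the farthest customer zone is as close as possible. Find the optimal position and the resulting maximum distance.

The 1-center on a line is the midpoint of the two extreme points: leftmost at 4, rightmost at 43.
Optimal location = (4 + 43)/2 = 23.5; maximum distance = (43 − 4)/2 = 19.5.

location 23.5, max distance 19.5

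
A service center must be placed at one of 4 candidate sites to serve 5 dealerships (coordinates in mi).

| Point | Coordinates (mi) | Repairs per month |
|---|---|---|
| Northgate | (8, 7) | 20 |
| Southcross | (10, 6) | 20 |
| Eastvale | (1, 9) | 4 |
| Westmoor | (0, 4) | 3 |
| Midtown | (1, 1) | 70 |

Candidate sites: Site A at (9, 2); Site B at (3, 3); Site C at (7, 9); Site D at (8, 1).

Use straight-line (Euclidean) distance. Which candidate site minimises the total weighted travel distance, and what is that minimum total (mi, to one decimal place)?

Total weighted distance at each candidate:
  Site A (9, 2): total = 819.0
  Site B (3, 3): total = 513.2
  Site C (7, 9): total = 879.4
  Site D (8, 1): total = 785.9
Minimum is at Site B with total 513.2 mi.

Site B, total 513.2 mi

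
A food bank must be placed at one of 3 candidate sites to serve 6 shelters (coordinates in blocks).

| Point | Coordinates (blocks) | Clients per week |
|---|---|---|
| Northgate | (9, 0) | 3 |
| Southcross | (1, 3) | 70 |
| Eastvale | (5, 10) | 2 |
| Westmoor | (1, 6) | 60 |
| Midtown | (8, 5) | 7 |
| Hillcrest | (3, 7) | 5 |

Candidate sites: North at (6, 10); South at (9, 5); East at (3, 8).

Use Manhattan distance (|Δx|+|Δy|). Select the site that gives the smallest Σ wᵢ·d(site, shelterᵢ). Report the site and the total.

East, total 841 blocks

Total weighted distance at each candidate:
  North (6, 10): total = 1500
  South (9, 5): total = 1320
  East (3, 8): total = 841
Minimum is at East with total 841 blocks.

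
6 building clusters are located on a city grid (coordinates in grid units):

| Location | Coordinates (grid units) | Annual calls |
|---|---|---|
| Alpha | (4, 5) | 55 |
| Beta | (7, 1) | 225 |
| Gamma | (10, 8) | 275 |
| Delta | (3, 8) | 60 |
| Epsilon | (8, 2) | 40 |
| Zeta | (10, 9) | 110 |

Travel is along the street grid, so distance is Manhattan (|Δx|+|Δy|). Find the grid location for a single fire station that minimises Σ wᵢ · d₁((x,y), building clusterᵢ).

(10, 8)

Manhattan distance separates: Σwᵢ(|x−xᵢ|+|y−yᵢ|) = Σwᵢ|x−xᵢ| + Σwᵢ|y−yᵢ|, so x and y are optimised independently as 1-D weighted medians.
Total weight W = 765; half = 382.5.
x-coordinate, sorted with cumulative weight:
  x=3 (Delta, w=60) cum 60
  x=4 (Alpha, w=55) cum 115
  x=7 (Beta, w=225) cum 340
  x=8 (Epsilon, w=40) cum 380
  x=10 (Gamma, w=275) cum 655  ← median
  x=10 (Zeta, w=110) cum 765
⇒ x* = 10
y-coordinate, sorted with cumulative weight:
  y=1 (Beta, w=225) cum 225
  y=2 (Epsilon, w=40) cum 265
  y=5 (Alpha, w=55) cum 320
  y=8 (Gamma, w=275) cum 595  ← median
  y=8 (Delta, w=60) cum 655
  y=9 (Zeta, w=110) cum 765
⇒ y* = 8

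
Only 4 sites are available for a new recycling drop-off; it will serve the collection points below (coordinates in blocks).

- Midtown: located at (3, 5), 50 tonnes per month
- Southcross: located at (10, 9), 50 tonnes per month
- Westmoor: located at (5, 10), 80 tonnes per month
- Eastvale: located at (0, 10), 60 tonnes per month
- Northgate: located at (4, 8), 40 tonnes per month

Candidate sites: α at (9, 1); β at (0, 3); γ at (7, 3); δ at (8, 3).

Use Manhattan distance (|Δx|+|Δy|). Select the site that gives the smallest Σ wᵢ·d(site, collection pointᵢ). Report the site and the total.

Total weighted distance at each candidate:
  α (9, 1): total = 3550
  β (0, 3): total = 2790
  γ (7, 3): total = 2630
  δ (8, 3): total = 2810
Minimum is at γ with total 2630 blocks.

γ, total 2630 blocks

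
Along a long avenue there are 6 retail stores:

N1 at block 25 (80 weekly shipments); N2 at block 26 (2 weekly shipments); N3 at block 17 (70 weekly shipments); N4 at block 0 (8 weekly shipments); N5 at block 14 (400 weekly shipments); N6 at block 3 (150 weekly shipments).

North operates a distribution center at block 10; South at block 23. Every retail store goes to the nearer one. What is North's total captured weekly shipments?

558

The indifferent point is the midpoint (10+23)/2 = 16.5; retail stores left of it (closer to North at 10) go to North, those right go to South.
  N4 at 0 (w=8) → North
  N6 at 3 (w=150) → North
  N5 at 14 (w=400) → North
  N3 at 17 (w=70) → South
  N1 at 25 (w=80) → South
  N2 at 26 (w=2) → South
North captures 558; South captures 152.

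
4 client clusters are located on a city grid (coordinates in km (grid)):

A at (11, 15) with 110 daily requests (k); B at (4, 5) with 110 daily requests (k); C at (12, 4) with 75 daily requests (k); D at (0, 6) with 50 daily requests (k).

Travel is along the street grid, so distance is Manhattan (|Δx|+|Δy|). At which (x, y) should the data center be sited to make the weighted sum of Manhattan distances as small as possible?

(11, 5)

Manhattan distance separates: Σwᵢ(|x−xᵢ|+|y−yᵢ|) = Σwᵢ|x−xᵢ| + Σwᵢ|y−yᵢ|, so x and y are optimised independently as 1-D weighted medians.
Total weight W = 345; half = 172.5.
x-coordinate, sorted with cumulative weight:
  x=0 (D, w=50) cum 50
  x=4 (B, w=110) cum 160
  x=11 (A, w=110) cum 270  ← median
  x=12 (C, w=75) cum 345
⇒ x* = 11
y-coordinate, sorted with cumulative weight:
  y=4 (C, w=75) cum 75
  y=5 (B, w=110) cum 185  ← median
  y=6 (D, w=50) cum 235
  y=15 (A, w=110) cum 345
⇒ y* = 5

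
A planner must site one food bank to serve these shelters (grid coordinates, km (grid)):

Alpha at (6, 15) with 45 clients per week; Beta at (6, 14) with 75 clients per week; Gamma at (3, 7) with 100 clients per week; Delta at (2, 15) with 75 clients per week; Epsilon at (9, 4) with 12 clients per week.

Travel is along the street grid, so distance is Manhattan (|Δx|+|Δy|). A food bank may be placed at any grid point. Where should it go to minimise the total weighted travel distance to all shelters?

(3, 14)

Manhattan distance separates: Σwᵢ(|x−xᵢ|+|y−yᵢ|) = Σwᵢ|x−xᵢ| + Σwᵢ|y−yᵢ|, so x and y are optimised independently as 1-D weighted medians.
Total weight W = 307; half = 153.5.
x-coordinate, sorted with cumulative weight:
  x=2 (Delta, w=75) cum 75
  x=3 (Gamma, w=100) cum 175  ← median
  x=6 (Alpha, w=45) cum 220
  x=6 (Beta, w=75) cum 295
  x=9 (Epsilon, w=12) cum 307
⇒ x* = 3
y-coordinate, sorted with cumulative weight:
  y=4 (Epsilon, w=12) cum 12
  y=7 (Gamma, w=100) cum 112
  y=14 (Beta, w=75) cum 187  ← median
  y=15 (Alpha, w=45) cum 232
  y=15 (Delta, w=75) cum 307
⇒ y* = 14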